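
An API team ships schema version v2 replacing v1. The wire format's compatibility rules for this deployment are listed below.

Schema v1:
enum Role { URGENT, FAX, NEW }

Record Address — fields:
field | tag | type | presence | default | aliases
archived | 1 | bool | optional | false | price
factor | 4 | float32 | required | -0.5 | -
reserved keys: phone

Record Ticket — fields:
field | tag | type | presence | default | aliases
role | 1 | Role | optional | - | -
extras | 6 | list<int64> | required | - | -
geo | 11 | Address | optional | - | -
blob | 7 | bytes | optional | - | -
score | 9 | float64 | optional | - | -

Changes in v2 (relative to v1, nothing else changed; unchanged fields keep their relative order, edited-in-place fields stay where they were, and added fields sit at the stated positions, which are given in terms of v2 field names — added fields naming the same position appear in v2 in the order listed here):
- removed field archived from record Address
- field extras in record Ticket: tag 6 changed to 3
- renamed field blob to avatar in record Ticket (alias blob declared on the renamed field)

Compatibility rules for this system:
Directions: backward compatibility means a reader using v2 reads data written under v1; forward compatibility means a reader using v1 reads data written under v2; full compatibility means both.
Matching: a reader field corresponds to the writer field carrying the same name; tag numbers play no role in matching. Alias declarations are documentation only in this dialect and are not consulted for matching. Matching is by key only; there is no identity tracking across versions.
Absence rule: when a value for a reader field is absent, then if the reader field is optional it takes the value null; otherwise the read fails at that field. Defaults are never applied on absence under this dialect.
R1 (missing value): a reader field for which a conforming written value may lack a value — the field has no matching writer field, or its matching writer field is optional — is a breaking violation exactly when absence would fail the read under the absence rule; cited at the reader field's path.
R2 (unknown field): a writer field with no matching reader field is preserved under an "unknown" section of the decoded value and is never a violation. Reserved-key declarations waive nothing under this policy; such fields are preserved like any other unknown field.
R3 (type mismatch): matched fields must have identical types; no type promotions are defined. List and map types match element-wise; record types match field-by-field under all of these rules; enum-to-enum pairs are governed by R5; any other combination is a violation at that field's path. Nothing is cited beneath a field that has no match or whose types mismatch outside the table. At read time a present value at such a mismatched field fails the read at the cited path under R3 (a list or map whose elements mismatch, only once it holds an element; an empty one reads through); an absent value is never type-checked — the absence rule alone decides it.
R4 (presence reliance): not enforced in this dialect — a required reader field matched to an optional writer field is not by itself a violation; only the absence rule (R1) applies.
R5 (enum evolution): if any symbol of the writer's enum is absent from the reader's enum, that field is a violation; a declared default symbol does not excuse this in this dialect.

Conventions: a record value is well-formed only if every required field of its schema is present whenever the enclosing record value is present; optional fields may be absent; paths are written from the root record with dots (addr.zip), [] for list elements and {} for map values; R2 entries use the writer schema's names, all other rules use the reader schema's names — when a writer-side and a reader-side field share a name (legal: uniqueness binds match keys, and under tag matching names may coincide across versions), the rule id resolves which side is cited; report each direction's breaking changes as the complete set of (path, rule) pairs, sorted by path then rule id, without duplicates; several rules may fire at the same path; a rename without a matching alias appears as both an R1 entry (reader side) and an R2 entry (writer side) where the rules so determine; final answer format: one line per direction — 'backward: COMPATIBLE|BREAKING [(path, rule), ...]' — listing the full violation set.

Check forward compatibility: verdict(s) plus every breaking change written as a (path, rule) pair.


the writer's type comes first in each Ticket pair
forward on Ticket — v1 reading data written by v2:
  Role -> Role, writer optional: role aligns to role
  list<int64> -> list<int64>, writer required: extras aligns to extras
  Address -> Address, writer optional: geo aligns to geo
  blob: no writer-side match
  float64 -> float64, writer optional: score aligns to score
  writer field avatar has no reader counterpart
  geo.archived: no writer-side match
  float32 -> float32, writer required: geo.factor aligns to geo.factor
  => forward verdict for Ticket: COMPATIBLE, no violations
the rest of the Ticket diff is inert for this question:
  removed field archived from record Address -> triggers nothing under Ticket's printed rules — same verdict
  field extras in record Ticket: tag 6 changed to 3 -> triggers nothing under Ticket's printed rules — same verdict
  renamed field blob to avatar in record Ticket (alias blob declared on the renamed field) -> triggers nothing under Ticket's printed rules — same verdict

forward: COMPATIBLE []


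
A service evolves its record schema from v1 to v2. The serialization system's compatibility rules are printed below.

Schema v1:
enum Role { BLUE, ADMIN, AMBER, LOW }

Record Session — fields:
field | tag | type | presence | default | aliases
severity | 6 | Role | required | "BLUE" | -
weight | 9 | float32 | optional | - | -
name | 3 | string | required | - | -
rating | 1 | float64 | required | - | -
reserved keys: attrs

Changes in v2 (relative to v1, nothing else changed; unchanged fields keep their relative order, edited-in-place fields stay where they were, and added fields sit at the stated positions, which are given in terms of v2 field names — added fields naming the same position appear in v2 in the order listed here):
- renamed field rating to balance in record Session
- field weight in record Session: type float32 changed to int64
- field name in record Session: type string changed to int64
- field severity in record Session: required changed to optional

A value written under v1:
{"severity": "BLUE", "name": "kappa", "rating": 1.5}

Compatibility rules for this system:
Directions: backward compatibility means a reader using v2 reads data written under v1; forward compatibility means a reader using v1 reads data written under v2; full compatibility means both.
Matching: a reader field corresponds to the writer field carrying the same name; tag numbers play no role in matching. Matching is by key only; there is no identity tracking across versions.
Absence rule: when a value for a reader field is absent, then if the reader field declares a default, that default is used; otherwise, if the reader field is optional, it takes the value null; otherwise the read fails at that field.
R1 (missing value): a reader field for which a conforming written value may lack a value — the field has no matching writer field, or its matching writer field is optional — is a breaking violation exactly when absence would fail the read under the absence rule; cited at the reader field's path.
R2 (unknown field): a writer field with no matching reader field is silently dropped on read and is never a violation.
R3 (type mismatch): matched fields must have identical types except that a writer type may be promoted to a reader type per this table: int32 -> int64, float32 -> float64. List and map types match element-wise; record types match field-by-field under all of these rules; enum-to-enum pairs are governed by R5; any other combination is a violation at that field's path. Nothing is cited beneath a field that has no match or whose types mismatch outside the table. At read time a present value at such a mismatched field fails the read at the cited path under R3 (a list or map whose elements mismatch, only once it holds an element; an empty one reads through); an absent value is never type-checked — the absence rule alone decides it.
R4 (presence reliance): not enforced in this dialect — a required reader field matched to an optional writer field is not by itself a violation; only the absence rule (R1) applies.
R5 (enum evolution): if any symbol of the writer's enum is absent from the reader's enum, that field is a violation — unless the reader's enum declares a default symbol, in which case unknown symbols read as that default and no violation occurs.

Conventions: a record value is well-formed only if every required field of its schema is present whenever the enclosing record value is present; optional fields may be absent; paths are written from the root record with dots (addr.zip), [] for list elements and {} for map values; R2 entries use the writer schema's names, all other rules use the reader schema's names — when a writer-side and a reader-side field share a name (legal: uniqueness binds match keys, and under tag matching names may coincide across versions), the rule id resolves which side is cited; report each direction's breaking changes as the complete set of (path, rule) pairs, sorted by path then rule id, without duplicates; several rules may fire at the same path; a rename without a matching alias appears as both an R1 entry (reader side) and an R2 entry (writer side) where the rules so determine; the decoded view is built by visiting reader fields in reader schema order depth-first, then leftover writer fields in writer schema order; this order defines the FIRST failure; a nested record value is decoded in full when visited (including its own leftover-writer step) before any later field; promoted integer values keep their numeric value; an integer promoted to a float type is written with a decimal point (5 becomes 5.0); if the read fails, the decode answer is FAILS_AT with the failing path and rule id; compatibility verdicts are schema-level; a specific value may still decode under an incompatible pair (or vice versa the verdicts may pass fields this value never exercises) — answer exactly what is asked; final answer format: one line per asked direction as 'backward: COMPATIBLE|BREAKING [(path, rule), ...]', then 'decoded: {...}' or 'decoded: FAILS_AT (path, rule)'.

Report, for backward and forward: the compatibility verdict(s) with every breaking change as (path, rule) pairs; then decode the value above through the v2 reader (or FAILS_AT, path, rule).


backward: BREAKING [(balance, R1), (name, R3), (weight, R3)]; forward: BREAKING [(name, R3), (rating, R1), (weight, R3)]; decoded: FAILS_AT (name, R3)

in Session below, arrows point writer -> reader
backward for Session (reader v2, writer v1):
  severity <- severity (Role -> Role, writer required)
  weight <- weight (float32 -> int64, writer optional)
  name <- name (string -> int64, writer required)
  balance: no writer-side match
  writer field rating has no reader counterpart
  breaking: (balance, R1)
  breaking: (name, R3)
  breaking: (weight, R3)
  => backward: BREAKING (3)
forward for Session (reader v1, writer v2):
  severity <- severity (Role -> Role, writer optional)
  weight <- weight (int64 -> float32, writer optional)
  name <- name (int64 -> string, writer required)
  rating: no writer-side match
  writer field balance has no reader counterpart
  breaking: (name, R3)
  breaking: (rating, R1)
  breaking: (weight, R3)
  => forward: BREAKING (3)
migrating the Session value to v2:
  severity := "BLUE"
  weight := null (missing; optional => null)
  read fails at name under R3
  => FAILS_AT (name, R3)


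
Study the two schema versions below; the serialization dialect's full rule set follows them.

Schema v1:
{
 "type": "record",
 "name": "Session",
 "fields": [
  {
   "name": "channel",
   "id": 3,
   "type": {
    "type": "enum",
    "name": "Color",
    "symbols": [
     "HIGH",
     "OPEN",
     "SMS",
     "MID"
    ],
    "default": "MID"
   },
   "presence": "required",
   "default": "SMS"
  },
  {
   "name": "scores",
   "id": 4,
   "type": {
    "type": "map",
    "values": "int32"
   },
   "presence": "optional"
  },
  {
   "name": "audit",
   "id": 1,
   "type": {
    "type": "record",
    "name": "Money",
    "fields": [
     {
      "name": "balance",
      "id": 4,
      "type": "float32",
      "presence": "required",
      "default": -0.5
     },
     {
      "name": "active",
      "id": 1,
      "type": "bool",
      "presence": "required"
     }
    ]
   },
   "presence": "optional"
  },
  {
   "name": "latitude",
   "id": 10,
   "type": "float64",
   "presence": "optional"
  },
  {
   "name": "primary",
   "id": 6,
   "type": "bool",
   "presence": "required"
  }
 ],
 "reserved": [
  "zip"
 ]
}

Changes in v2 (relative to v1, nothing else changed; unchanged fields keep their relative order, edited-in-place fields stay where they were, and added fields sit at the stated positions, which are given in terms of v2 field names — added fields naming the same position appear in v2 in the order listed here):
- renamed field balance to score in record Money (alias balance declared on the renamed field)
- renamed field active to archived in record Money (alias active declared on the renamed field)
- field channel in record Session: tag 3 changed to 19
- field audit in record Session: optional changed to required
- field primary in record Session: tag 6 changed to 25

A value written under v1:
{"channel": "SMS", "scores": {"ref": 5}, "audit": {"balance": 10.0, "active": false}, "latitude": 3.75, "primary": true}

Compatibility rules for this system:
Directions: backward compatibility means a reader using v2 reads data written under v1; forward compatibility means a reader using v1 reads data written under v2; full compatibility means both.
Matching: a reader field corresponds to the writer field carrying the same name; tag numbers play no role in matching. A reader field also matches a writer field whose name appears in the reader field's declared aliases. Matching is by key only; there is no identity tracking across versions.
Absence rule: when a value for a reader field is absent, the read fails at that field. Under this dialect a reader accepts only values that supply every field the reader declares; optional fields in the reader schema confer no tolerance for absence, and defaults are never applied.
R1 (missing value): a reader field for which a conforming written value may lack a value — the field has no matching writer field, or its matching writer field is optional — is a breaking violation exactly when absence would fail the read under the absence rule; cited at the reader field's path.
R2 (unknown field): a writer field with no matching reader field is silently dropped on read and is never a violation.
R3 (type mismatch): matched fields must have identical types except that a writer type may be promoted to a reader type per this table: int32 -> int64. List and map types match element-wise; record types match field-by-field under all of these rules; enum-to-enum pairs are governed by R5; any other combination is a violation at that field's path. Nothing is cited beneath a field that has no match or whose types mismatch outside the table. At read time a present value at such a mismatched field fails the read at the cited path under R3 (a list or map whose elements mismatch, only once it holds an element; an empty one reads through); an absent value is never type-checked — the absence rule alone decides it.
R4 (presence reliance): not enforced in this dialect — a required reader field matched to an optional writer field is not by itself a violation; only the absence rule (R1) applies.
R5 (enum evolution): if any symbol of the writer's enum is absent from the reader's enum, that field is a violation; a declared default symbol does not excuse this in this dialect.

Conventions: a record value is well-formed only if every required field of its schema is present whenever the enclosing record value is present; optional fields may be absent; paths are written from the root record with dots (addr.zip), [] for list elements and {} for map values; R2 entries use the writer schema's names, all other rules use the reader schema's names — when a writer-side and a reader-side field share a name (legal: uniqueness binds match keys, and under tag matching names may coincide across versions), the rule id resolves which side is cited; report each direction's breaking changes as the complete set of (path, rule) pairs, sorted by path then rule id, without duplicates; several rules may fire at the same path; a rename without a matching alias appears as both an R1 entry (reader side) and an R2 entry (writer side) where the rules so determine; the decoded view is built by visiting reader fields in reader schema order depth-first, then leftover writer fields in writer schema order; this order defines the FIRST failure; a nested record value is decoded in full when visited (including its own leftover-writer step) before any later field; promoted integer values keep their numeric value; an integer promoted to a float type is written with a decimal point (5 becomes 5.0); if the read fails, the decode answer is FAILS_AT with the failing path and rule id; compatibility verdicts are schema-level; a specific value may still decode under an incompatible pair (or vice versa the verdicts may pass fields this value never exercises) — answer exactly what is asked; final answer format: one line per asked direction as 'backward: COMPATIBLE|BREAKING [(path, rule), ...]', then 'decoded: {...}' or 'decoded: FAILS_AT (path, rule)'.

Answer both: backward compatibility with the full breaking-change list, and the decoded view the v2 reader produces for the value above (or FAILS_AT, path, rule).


in Session below, arrows point writer -> reader
backward analysis of Session with v2 as reader and v1 as writer:
  channel: paired with writer channel (Color -> Color; writer required)
  scores: paired with writer scores (map<string, int32> -> map<string, int32>; writer optional)
  audit: paired with writer audit (Money -> Money; writer optional)
  latitude: paired with writer latitude (float64 -> float64; writer optional)
  primary: paired with writer primary (bool -> bool; writer required)
  audit.score: paired with writer audit.balance (float32 -> float32; writer required)
  audit.archived: paired with writer audit.active (bool -> bool; writer required)
  R1 fires at audit
  R1 fires at latitude
  R1 fires at scores
  => backward verdict for Session: BREAKING, 3 violation(s)
decoding the Session value with the v2 reader:
  channel := "SMS"
  scores := {"ref": 5}
  audit.score := 10.0 (from writer balance)
  audit.archived := false (from writer active)
  latitude := 3.75
  primary := true
  => decoded: {"channel": "SMS", "scores": {"ref": 5}, "audit": {"score": 10.0, "archived": false}, "latitude": 3.75, "primary": true}
ruling out the remaining Session differences:
  field channel in record Session: tag 3 changed to 19 -> fires no rule on Session, leaving the asked answer as it is
  field audit in record Session: optional changed to required -> its effect on Session is confined to the forward direction, not asked
  field primary in record Session: tag 6 changed to 25 -> fires no rule on Session, leaving the asked answer as it is

backward: BREAKING [(audit, R1), (latitude, R1), (scores, R1)]; decoded: {"channel": "SMS", "scores": {"ref": 5}, "audit": {"score": 10.0, "archived": false}, "latitude": 3.75, "primary": true}


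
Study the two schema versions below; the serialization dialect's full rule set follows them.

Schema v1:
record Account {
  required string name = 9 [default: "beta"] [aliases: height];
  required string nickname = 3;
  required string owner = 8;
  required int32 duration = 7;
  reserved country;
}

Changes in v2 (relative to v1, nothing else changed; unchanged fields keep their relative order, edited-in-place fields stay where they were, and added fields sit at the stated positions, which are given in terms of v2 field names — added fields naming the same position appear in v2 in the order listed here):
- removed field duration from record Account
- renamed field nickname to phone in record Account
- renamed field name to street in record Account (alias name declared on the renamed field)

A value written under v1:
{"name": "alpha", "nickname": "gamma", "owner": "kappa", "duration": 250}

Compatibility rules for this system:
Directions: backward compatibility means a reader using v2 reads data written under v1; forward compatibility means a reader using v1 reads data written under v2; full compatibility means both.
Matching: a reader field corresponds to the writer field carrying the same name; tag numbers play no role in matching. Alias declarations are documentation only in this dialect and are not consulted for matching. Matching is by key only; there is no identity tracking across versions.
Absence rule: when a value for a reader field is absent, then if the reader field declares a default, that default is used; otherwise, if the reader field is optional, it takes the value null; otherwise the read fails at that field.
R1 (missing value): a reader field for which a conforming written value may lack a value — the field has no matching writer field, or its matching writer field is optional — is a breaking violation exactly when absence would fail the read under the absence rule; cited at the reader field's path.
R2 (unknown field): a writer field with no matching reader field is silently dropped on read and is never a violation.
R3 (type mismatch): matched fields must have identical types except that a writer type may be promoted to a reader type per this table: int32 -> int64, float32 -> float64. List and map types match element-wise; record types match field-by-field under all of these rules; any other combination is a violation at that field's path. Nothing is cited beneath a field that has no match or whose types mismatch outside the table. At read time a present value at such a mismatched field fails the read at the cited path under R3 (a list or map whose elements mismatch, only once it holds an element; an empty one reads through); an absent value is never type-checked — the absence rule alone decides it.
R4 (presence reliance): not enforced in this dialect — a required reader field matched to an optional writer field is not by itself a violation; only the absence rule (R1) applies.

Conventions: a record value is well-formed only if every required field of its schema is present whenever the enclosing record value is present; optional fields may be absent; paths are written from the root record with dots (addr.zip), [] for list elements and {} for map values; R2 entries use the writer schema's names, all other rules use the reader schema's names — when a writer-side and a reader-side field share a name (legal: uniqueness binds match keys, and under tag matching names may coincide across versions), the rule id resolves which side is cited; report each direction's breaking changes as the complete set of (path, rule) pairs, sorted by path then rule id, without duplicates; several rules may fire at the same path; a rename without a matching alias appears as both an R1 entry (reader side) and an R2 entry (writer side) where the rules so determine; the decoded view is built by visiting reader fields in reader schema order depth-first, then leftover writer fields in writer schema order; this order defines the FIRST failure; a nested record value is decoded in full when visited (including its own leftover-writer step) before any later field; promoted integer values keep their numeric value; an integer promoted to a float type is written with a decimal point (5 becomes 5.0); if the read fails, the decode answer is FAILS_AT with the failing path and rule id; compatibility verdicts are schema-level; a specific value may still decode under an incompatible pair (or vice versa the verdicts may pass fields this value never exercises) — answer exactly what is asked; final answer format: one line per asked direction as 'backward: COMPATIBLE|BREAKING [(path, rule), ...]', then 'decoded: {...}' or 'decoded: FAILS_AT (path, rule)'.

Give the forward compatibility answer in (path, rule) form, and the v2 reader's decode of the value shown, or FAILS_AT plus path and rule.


forward: BREAKING [(duration, R1), (nickname, R1)]; decoded: FAILS_AT (phone, R1)

arrows below run writer -> reader for Account
forward analysis of Account with v1 as reader and v2 as writer:
  no writer field matches reader name
  no writer field matches reader nickname
  owner <- owner (string -> string, writer required)
  no writer field matches reader duration
  leftover writer field: street
  leftover writer field: phone
  violation R1 at duration
  violation R1 at nickname
  forward on Account therefore BREAKING (2)
decode (reader v2):
  street := "beta" (absent -> default)
  read fails at phone under R1 (no fill)
  => FAILS_AT (phone, R1)
diffs on Account not affecting the asked answer:
  renamed field name to street in record Account (alias name declared on the renamed field) -> fires no rule on Account, leaving the asked answer as it is


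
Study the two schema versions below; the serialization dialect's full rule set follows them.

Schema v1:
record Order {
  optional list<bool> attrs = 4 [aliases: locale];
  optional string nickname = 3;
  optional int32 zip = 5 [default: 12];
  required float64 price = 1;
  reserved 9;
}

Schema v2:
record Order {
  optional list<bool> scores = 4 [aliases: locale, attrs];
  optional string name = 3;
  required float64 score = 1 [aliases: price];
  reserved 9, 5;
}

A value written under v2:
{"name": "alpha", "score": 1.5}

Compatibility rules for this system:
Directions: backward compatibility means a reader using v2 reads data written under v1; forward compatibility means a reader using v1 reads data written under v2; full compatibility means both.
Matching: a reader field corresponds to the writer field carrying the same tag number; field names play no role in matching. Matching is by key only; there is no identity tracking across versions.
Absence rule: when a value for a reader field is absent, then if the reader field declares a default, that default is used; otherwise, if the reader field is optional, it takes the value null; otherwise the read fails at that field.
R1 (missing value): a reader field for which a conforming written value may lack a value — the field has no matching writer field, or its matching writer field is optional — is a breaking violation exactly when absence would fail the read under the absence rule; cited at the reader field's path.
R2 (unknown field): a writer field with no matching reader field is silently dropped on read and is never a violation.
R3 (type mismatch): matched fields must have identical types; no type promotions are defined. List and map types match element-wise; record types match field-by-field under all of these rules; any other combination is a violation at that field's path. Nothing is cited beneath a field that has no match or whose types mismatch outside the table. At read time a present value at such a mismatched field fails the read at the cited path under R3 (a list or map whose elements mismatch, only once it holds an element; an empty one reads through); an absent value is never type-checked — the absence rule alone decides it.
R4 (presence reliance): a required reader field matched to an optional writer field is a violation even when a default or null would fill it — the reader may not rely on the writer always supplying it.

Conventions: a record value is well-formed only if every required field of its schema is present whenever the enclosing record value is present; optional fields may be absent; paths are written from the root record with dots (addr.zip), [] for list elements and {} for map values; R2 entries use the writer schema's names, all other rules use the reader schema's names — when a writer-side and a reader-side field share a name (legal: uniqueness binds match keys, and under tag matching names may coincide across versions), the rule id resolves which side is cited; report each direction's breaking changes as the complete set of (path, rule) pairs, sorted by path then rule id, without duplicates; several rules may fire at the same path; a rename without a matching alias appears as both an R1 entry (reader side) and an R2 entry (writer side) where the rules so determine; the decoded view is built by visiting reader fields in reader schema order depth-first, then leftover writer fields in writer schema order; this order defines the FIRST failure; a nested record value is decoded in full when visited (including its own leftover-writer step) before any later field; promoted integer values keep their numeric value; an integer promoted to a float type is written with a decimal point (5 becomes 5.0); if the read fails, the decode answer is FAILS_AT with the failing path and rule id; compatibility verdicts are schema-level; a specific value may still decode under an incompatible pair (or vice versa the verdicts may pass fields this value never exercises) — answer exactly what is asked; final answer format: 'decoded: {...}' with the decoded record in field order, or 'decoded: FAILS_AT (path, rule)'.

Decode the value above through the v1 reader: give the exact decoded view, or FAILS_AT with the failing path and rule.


the writer's type comes first in each Order pair
decoding the Order value with the v1 reader:
  attrs := null (not supplied -> null)
  nickname := "alpha" (from writer name)
  zip := 12 (no value, default fills)
  price := 1.5 (from writer score)
  => decoded: {"attrs": null, "nickname": "alpha", "zip": 12, "price": 1.5}
diffs on Order not affecting the asked answer:
  renamed field price to score in record Order (alias price declared on the renamed field) -> no rule fires on it and the decoded Order view is identical with or without it
  removed field zip from record Order (its key 5 joins the reserved list) -> no rule fires on it and the decoded Order view is identical with or without it
  renamed field attrs to scores in record Order (alias attrs declared on the renamed field) -> no rule fires on it and the decoded Order view is identical with or without it
  renamed field nickname to name in record Order -> no rule fires on it and the decoded Order view is identical with or without it

decoded: {"attrs": null, "nickname": "alpha", "zip": 12, "price": 1.5}


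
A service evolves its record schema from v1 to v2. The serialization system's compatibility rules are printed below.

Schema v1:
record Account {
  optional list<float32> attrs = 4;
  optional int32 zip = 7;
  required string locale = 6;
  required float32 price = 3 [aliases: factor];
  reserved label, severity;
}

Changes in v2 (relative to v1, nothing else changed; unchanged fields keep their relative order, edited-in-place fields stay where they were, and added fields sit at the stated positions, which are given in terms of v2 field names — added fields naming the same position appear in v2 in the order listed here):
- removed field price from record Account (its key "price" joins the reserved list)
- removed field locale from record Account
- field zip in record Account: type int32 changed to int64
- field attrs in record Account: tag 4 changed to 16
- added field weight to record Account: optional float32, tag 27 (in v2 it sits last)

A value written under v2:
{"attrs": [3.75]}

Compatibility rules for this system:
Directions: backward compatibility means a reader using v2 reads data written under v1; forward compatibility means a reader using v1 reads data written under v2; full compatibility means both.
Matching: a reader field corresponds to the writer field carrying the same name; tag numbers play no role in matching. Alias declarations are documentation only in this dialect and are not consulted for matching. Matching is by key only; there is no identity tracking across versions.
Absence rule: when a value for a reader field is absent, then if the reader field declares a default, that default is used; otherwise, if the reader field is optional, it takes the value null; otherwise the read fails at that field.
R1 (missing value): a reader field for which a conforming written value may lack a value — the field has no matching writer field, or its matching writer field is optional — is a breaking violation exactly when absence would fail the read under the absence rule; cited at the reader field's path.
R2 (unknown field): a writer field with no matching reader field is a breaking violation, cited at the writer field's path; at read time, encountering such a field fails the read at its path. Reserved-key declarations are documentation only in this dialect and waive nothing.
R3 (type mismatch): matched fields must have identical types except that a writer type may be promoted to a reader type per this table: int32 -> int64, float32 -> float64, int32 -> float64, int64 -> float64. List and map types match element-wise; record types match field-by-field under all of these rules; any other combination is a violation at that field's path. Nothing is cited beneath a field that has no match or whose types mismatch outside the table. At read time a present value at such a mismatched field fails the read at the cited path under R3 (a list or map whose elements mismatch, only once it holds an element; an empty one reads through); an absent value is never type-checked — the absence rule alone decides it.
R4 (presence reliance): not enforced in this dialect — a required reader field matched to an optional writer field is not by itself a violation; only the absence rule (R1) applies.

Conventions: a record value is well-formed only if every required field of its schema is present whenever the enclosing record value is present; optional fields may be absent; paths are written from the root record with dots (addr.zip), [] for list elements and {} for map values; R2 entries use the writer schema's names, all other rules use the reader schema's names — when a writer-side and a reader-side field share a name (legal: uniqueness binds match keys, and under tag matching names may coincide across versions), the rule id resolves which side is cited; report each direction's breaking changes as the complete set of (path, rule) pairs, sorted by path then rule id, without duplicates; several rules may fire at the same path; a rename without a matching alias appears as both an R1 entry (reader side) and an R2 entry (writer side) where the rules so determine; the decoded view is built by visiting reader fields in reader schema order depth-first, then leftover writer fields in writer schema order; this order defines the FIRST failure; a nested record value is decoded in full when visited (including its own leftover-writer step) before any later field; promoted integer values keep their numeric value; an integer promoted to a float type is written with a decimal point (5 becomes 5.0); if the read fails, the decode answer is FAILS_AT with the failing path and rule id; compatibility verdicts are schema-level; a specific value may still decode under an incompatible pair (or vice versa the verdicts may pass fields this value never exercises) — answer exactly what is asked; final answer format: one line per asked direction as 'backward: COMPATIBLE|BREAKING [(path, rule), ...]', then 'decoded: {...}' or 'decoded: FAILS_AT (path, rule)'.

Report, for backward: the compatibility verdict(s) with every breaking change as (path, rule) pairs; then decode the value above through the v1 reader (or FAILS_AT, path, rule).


in Account below, arrows point writer -> reader
backward analysis of Account with v2 as reader and v1 as writer:
  attrs: list<float32> -> list<float32>, writer optional; from attrs
  zip: int32 -> int64, writer optional; from zip
  weight has no writer counterpart
  writer locale: unknown to reader
  writer price: unknown to reader
  breaking: (locale, R2)
  breaking: (price, R2)
  backward on Account therefore BREAKING (2)
migrating the Account value to v1:
  attrs := [3.75]
  zip := null (absent, optional -> null)
  read fails at locale under R1 (no fill)
  => FAILS_AT (locale, R1)
diffs on Account not affecting the asked answer:
  field zip in record Account: type int32 changed to int64 -> fires only in the forward direction of Account, which is not asked here
  field attrs in record Account: tag 4 changed to 16 -> no rule fires on it in Account's dialect; the asked verdict holds
  added field weight to record Account: optional float32, tag 27 (in v2 it sits last) -> fires only in the forward direction of Account, which is not asked here

backward: BREAKING [(locale, R2), (price, R2)]; decoded: FAILS_AT (locale, R1)


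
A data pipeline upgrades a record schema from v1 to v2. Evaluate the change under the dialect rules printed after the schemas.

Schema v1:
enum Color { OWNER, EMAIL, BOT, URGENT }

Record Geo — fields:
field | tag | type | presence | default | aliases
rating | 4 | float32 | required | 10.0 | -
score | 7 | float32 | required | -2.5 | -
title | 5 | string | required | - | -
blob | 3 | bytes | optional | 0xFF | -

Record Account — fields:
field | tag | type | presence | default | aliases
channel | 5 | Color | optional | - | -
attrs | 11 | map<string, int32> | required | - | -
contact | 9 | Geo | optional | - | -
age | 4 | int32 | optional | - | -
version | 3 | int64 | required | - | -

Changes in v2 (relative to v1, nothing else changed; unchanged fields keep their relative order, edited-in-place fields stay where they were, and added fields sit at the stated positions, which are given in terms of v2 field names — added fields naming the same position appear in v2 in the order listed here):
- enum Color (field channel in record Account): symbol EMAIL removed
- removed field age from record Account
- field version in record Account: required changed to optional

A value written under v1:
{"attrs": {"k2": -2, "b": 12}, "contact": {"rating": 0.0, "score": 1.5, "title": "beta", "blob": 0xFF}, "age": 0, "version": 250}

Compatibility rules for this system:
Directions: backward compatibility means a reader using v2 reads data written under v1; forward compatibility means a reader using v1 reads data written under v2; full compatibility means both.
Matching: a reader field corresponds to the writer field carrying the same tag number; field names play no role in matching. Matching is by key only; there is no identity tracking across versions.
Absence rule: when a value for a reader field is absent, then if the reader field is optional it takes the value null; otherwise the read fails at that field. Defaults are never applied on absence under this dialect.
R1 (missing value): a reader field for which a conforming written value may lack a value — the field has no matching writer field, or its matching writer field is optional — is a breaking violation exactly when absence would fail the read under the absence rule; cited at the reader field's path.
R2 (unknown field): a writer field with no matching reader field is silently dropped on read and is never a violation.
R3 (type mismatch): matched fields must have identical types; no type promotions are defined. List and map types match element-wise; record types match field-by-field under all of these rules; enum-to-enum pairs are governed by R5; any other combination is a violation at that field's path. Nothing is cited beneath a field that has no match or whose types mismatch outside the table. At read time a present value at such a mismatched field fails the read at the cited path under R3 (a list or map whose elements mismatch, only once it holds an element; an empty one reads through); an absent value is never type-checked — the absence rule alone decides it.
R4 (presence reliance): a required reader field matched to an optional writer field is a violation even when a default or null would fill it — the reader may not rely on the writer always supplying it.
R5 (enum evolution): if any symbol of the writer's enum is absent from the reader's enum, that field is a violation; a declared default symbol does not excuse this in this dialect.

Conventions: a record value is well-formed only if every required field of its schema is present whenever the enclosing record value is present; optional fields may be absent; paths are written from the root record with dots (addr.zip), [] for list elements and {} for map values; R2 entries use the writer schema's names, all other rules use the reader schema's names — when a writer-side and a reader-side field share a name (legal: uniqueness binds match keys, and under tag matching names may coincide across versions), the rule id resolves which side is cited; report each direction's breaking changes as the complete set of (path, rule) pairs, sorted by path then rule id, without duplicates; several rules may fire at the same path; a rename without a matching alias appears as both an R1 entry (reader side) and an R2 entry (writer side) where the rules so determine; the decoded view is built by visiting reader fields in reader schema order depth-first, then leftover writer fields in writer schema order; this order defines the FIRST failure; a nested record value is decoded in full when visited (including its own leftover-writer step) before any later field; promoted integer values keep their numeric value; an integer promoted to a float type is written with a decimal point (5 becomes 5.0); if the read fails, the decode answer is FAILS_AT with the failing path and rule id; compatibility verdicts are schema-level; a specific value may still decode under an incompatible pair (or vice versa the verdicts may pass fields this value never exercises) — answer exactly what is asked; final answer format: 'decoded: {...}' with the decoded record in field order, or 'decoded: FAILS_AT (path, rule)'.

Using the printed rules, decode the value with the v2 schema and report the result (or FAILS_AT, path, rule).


decoded: {"channel": null, "attrs": {"k2": -2, "b": 12}, "contact": {"rating": 0.0, "score": 1.5, "title": "beta", "blob": 0xFF}, "version": 250}

the writer's type comes first in each Account pair
decode walk for Account under reader schema v2:
  channel := null (absent, optional -> null)
  attrs := {"k2": -2, "b": 12}
  contact.rating := 0.0
  contact.score := 1.5
  contact.title := "beta"
  contact.blob := 0xFF
  version := 250
  writer age: unknown -> dropped
  => decoded: {"channel": null, "attrs": {"k2": -2, "b": 12}, "contact": {"rating": 0.0, "score": 1.5, "title": "beta", "blob": 0xFF}, "version": 250}
the rest of the Account diff is inert for this question:
  enum Color (field channel in record Account): symbol EMAIL removed -> schema-level compatibility only; this Account value's decode is unchanged
  field version in record Account: required changed to optional -> schema-level compatibility only; this Account value's decode is unchanged
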